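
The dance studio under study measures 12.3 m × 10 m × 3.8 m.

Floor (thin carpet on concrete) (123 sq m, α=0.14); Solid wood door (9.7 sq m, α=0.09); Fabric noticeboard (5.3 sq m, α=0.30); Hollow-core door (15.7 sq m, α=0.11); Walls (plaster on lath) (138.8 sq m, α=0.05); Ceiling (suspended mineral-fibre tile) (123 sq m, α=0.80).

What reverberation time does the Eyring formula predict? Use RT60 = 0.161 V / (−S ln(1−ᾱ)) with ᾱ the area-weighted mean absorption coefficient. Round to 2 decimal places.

0.50 s

Total surface area S = 123 + 9.7 + 5.3 + 15.7 + 138.8 + 123 = 415.5 sq m.
Absorption A = 123×0.14 + 9.7×0.09 + 5.3×0.30 + 15.7×0.11 + 138.8×0.05 + 123×0.80 = 126.750 sabins.
ᾱ = 126.750 / 415.5 = 0.3051.
Eyring denominator: −S ln(1−ᾱ) = 151.237.
V = 12.3 × 10 × 3.8 = 467.4 m³.
T = 0.161·V/[−S·ln(1−ᾱ)] = 0.161·467.4/151.237 = 0.50 s.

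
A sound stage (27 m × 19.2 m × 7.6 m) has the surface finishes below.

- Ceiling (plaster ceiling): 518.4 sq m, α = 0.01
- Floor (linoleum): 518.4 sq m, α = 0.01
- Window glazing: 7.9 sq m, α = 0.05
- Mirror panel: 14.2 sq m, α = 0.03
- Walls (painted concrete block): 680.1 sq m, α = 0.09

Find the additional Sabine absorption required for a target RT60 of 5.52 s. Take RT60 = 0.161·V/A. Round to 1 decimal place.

42.5 sabins

A₁ = Σ Sᵢαᵢ = 518.4·0.01 + 518.4·0.01 + 7.9·0.05 + 14.2·0.03 + 680.1·0.09 = 72.398 sabins.
V = 3939.84 m³. Required absorption A₂ = 0.161 × 3939.84 / 5.52 = 114.912 sabins.
ΔA = A₂ − A₁ = 114.912 − 72.398 = 42.5 sabins.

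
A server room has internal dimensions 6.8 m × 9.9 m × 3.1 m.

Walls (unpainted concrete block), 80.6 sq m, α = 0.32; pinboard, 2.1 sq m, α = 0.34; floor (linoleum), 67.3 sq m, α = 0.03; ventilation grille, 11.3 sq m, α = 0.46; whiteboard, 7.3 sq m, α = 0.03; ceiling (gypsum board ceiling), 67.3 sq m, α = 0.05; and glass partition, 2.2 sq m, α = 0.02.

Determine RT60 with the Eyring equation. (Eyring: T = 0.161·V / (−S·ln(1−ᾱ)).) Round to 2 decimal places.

Total surface area S = 80.6 + 2.1 + 67.3 + 11.3 + 7.3 + 67.3 + 2.2 = 238.1 sq m.
Σ(Sᵢαᵢ) = 80.6×0.32 + 2.1×0.34 + 67.3×0.03 + 11.3×0.46 + 7.3×0.03 + 67.3×0.05 + 2.2×0.02 = 37.351.
Mean coefficient ᾱ = A/S = 0.1569.
Eyring denominator: −S ln(1−ᾱ) = 40.636.
V = 6.8 × 9.9 × 3.1 = 208.692 m³.
T = 0.161·V/[−S·ln(1−ᾱ)] = 0.161·208.692/40.636 = 0.83 s.

0.83 s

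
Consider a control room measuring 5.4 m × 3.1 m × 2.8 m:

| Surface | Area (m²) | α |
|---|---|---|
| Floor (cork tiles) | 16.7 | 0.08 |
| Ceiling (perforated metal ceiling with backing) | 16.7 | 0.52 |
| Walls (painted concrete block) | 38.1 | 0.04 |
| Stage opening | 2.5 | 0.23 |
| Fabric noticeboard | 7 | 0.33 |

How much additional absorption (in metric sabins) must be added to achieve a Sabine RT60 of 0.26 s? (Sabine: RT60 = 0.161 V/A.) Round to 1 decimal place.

Total absorption A₁ = 16.7·0.08 + 16.7·0.52 + 38.1·0.04 + 2.5·0.23 + 7·0.33
  = 1.336 + 8.684 + 1.524 + 0.575 + 2.310 = 14.429 m² sabins.
For T = 0.26 s, need A₂ = 0.161·V/T = 0.161·46.872/0.26 = 29.025 sabins.
Shortfall: 29.025 − 14.429 = 14.6 sabins.

14.6 sabins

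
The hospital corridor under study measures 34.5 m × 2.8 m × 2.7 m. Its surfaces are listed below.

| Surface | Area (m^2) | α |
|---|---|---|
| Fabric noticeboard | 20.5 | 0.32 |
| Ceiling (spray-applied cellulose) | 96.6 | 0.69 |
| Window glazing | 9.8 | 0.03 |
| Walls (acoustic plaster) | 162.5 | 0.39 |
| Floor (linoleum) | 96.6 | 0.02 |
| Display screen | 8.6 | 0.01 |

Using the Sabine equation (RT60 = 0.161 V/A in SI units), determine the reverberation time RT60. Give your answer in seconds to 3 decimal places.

0.302 s

Equivalent absorption area: A = 20.5×0.32 + 96.6×0.69 + 9.8×0.03 + 162.5×0.39 + 96.6×0.02 + 8.6×0.01 = 138.901 m^2.
Volume V = 34.5 × 2.8 × 2.7 = 260.82 m³.
Sabine: RT60 = 0.161 × 260.82 / 138.901 = 0.302 s.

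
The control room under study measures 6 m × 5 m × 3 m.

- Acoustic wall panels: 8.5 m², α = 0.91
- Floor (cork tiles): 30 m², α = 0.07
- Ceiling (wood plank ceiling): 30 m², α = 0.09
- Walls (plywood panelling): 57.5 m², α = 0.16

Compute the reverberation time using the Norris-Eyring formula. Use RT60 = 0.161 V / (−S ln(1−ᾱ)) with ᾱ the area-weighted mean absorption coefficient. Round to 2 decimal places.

S = Σ Sᵢ = 126.0 m².
Absorption A = 8.5×0.91 + 30×0.07 + 30×0.09 + 57.5×0.16 = 21.735 sabins.
ᾱ = 21.735 / 126.0 = 0.1725.
−S·ln(1−ᾱ) = −126.0 × ln(1 − 0.1725) = 23.858.
V = 6 × 5 × 3 = 90 m³.
T = 0.161·V/[−S·ln(1−ᾱ)] = 0.161·90/23.858 = 0.61 s.

0.61 seconds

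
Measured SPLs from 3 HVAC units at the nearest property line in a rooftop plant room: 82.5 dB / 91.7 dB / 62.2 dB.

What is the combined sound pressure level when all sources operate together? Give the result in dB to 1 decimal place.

Converting to relative power and adding: 10^(82.5/10) + 10^(91.7/10) + 10^(62.2/10) = 1.659e+09.
L_total = 10·log₁₀(1.659e+09) = 92.2 dB.

92.2 dB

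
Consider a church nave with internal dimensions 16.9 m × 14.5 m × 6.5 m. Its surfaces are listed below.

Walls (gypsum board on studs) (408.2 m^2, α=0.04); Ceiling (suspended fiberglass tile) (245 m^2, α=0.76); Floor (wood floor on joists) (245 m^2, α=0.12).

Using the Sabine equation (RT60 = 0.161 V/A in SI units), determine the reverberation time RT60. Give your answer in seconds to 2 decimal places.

Equivalent absorption area: A = 408.2*0.04 + 245*0.76 + 245*0.12 = 231.928 m^2.
V = 16.9·14.5·6.5 = 1592.825 m³.
RT60 = 0.161 · V / A = 0.161 × 1592.825 / 231.928 = 1.11 s.

1.11 s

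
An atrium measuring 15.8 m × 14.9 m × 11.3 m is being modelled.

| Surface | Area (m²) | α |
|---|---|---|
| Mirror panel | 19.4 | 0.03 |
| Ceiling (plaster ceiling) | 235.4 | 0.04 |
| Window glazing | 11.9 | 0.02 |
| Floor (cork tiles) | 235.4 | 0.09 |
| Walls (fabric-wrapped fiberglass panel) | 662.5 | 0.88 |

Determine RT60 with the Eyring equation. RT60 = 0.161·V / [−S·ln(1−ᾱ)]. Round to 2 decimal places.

Total surface area S = 19.4 + 235.4 + 11.9 + 235.4 + 662.5 = 1164.6 m².
Σ(Sᵢαᵢ) = 19.4·0.03 + 235.4·0.04 + 11.9·0.02 + 235.4·0.09 + 662.5·0.88 = 614.422.
ᾱ = 614.422 / 1164.6 = 0.5276.
−S·ln(1−ᾱ) = −1164.6 × ln(1 − 0.5276) = 873.368.
V = 15.8 × 14.9 × 11.3 = 2660.246 m³.
RT60 = 0.161 × 2660.246 / 873.368 = 0.49 s.

0.49 seconds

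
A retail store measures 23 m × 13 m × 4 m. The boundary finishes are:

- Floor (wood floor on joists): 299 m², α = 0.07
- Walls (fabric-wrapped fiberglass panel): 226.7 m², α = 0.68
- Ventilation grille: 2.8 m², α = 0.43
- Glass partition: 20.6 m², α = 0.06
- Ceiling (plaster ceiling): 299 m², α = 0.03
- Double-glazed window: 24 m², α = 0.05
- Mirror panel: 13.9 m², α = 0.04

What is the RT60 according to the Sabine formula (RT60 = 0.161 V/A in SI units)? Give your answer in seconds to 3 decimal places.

Equivalent absorption area: A = 299·0.07 + 226.7·0.68 + 2.8·0.43 + 20.6·0.06 + 299·0.03 + 24·0.05 + 13.9·0.04 = 188.252 m².
Volume V = 23 × 13 × 4 = 1196 m³.
RT60 = 0.161 · V / A = 0.161 × 1196 / 188.252 = 1.023 s.

1.023 sec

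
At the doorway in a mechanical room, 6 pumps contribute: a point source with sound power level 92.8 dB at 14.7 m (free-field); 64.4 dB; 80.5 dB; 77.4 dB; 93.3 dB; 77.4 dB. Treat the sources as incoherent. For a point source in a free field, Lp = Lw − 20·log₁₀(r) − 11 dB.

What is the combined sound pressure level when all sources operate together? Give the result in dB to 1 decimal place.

93.7 dB

Source at 14.7 m: Lp = 92.8 − 20·log₁₀(14.7) − 11 = 58.5 dB.
Σ 10^(Lᵢ/10) = 2.364e+09.
Combined level = 10 log₁₀(2.364e+09) = 93.7 dB.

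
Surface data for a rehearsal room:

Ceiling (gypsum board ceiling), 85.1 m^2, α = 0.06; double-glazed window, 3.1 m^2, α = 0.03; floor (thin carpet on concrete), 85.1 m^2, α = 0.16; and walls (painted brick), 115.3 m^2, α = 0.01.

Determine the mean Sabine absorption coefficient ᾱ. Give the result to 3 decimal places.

0.069

S = Σ Sᵢ = 85.1 + 3.1 + 85.1 + 115.3 = 288.6 m^2.
Σ(Sᵢαᵢ) = 85.1×0.06 + 3.1×0.03 + 85.1×0.16 + 115.3×0.01 = 19.968.
ᾱ = A/S = 0.069.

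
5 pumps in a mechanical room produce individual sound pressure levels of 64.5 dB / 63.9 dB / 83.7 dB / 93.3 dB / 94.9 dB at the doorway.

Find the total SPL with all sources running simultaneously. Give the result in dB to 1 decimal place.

Σ 10^(Lᵢ/10) = 5.468e+09.
L_total = 10·log₁₀(5.468e+09) = 97.4 dB.

97.4 dB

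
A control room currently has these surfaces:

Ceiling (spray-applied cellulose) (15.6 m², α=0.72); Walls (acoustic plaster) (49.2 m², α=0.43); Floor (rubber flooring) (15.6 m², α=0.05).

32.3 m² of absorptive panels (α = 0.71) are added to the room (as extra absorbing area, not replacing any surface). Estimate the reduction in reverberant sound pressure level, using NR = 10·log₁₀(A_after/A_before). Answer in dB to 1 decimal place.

A_before = Σ Sᵢαᵢ = 15.6×0.72 + 49.2×0.43 + 15.6×0.05 = 33.168 sabins.
Treatment contributes 32.3·0.71 = 22.933 sabins.
New total A_after = 56.101 sabins.
Reduction = 10 log₁₀(A_after/A_before) = 10 log₁₀(1.6914) = 2.3 dB.

2.3 dB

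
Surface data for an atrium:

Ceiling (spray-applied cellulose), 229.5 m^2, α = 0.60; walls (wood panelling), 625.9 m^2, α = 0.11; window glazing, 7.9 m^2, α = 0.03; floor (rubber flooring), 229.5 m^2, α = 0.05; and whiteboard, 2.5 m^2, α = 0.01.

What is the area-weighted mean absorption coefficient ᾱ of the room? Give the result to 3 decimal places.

Total surface area S = 1095.3 m^2.
A = 229.5·0.60 + 625.9·0.11 + 7.9·0.03 + 229.5·0.05 + 2.5·0.01 = 218.286 sabins.
ᾱ = A/S = 0.199.

0.199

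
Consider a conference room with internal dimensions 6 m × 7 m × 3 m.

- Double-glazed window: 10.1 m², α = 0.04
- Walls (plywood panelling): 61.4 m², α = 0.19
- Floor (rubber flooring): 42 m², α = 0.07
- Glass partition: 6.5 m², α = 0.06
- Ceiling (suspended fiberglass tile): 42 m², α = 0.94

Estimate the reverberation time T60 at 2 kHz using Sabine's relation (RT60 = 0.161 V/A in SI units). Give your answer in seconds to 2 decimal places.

0.37 sec

A = Σ Sᵢαᵢ = 10.1*0.04 + 61.4*0.19 + 42*0.07 + 6.5*0.06 + 42*0.94 = 54.880 sabins.
V = 6·7·3 = 126 m³.
RT60 = 0.161 · V / A = 0.161 × 126 / 54.880 = 0.37 s.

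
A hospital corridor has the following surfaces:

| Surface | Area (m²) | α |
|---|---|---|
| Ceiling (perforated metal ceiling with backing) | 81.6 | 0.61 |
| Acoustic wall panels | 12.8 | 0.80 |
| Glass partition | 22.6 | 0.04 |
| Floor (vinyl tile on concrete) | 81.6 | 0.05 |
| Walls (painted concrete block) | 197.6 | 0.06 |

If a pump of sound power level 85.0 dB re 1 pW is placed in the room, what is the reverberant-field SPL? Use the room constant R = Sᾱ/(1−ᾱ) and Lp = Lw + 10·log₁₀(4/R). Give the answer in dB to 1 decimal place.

71.2 dB

A = 76.856 sabins; S = 396.2 m².
ᾱ = 0.1940, so room constant R = A/(1−ᾱ) = 95.355 m².
Lp = Lw + 10 log₁₀(4/R) = 85.0 -13.77 = 71.2 dB.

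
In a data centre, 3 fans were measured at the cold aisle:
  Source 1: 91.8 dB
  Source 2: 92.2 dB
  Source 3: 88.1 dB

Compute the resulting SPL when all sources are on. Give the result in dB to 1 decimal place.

Sum in the linear (power) domain: Σ 10^(Lᵢ/10) = 10^(91.8/10) + 10^(92.2/10) + 10^(88.1/10) = 3.819e+09.
Combined level = 10 log₁₀(3.819e+09) = 95.8 dB.

95.8 dB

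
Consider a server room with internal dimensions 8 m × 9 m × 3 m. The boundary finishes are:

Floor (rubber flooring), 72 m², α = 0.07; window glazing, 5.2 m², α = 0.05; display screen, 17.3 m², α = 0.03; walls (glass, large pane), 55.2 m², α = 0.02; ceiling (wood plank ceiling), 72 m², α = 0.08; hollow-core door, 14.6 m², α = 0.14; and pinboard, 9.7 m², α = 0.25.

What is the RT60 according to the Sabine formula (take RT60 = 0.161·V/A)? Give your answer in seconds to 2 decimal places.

2.03 s

Summing Sᵢαᵢ: 5.040 + 0.260 + 0.519 + 1.104 + 5.760 + 2.044 + 2.425 → A = 17.152 sabins.
Room volume: 216 m³.
RT60 = 0.161 · V / A = 0.161 × 216 / 17.152 = 2.03 s.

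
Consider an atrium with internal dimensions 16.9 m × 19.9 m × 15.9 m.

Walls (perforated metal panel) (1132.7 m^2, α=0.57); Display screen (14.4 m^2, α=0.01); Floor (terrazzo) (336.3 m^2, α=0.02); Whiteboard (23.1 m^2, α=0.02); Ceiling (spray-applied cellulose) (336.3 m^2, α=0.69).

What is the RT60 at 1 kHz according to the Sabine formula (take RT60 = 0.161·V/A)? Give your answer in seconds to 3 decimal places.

Equivalent absorption area: A = 1132.7·0.57 + 14.4·0.01 + 336.3·0.02 + 23.1·0.02 + 336.3·0.69 = 885.018 m^2.
Volume V = 16.9 × 19.9 × 15.9 = 5347.329 m³.
T = 0.161 V/A = 0.161·5347.329/885.018 = 0.973 s.

0.973 sec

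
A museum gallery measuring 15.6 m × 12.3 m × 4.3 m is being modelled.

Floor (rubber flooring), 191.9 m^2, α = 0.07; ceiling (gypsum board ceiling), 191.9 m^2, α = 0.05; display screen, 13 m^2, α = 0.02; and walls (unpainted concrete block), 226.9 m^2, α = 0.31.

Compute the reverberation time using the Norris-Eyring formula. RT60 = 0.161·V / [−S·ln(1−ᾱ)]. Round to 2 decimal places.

Total surface area S = 191.9 + 191.9 + 13 + 226.9 = 623.7 m^2.
Σ(Sᵢαᵢ) = 191.9·0.07 + 191.9·0.05 + 13·0.02 + 226.9·0.31 = 93.627.
ᾱ = 93.627 / 623.7 = 0.1501.
−S·ln(1−ᾱ) = −623.7 × ln(1 − 0.1501) = 101.436.
V = 15.6 × 12.3 × 4.3 = 825.084 m³.
RT60 = 0.161 × 825.084 / 101.436 = 1.31 s.

1.31 seconds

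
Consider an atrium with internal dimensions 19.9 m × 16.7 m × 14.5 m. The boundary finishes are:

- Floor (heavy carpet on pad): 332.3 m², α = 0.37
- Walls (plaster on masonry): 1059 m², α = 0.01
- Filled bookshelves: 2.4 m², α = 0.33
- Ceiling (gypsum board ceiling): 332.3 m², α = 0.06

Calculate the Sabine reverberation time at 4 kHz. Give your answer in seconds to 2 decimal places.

A = Σ Sᵢαᵢ = 332.3*0.37 + 1059*0.01 + 2.4*0.33 + 332.3*0.06 = 154.271 sabins.
Room volume: 4818.785 m³.
RT60 = 0.161 · V / A = 0.161 × 4818.785 / 154.271 = 5.03 s.

5.03 s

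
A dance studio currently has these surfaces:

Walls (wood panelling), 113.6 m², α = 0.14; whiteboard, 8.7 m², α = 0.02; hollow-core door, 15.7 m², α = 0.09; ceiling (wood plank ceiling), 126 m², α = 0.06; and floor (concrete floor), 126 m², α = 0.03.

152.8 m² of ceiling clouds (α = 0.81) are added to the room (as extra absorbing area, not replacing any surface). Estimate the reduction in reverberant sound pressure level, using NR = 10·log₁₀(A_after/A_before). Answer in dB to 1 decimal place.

Summing Sᵢαᵢ: 15.904 + 0.174 + 1.413 + 7.560 + 3.780 → A_before = 28.831 sabins.
Treatment contributes 152.8·0.81 = 123.768 sabins.
New total A_after = 152.599 sabins.
NR = 10·log₁₀(152.599/28.831) = 7.2 dB.

7.2 dB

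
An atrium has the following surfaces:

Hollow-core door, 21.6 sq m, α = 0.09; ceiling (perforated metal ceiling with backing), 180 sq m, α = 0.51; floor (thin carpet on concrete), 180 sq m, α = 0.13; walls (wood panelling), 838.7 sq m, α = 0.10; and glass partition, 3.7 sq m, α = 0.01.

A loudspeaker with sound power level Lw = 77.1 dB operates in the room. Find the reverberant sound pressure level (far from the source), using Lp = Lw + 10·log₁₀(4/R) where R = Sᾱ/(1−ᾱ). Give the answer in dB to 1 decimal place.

59.3 dB

Σ(Sᵢαᵢ) = 21.6×0.09 + 180×0.51 + 180×0.13 + 838.7×0.10 + 3.7×0.01 = 201.051; total area S = 1224.0 sq m.
ᾱ = 201.051/1224.0 = 0.1643; R = Sᾱ/(1−ᾱ) = 201.051/(1−0.1643) = 240.578 sq m.
Lp = Lw + 10 log₁₀(4/R) = 77.1 -17.79 = 59.3 dB.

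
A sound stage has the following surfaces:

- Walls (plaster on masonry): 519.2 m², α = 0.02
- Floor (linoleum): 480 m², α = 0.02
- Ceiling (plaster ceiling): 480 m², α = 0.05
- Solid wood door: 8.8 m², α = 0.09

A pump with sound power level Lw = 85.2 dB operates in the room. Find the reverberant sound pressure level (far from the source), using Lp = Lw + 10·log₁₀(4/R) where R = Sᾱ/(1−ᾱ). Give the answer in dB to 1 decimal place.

74.6 dB

A = 44.776 sabins; S = 1488.0 m².
ᾱ = 0.0301, so room constant R = A/(1−ᾱ) = 46.166 m².
Lp = 85.2 + 10·log₁₀(4/46.166) = 85.2 + (-10.62) = 74.6 dB.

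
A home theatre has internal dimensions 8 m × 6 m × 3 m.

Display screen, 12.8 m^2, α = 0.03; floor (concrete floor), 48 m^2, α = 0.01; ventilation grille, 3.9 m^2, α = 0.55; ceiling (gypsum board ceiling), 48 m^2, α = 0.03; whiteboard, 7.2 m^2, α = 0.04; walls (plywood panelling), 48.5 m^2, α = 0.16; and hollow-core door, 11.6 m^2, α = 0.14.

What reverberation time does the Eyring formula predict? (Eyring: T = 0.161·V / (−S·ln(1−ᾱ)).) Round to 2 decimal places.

1.58 seconds

S = Σ Sᵢ = 180.0 m^2.
Σ(Sᵢαᵢ) = 12.8·0.03 + 48·0.01 + 3.9·0.55 + 48·0.03 + 7.2·0.04 + 48.5·0.16 + 11.6·0.14 = 14.121.
Mean coefficient ᾱ = A/S = 0.0785.
−S·ln(1−ᾱ) = −180.0 × ln(1 − 0.0785) = 14.715.
V = 8 × 6 × 3 = 144 m³.
RT60 = 0.161 × 144 / 14.715 = 1.58 s.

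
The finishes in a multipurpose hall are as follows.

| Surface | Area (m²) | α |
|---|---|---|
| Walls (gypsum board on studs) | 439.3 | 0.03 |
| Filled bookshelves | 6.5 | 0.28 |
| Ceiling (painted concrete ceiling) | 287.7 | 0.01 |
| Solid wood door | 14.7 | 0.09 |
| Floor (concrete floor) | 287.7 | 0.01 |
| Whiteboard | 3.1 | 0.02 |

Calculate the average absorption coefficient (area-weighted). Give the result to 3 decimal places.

0.021

Total surface area S = 1039.0 m².
A = 439.3*0.03 + 6.5*0.28 + 287.7*0.01 + 14.7*0.09 + 287.7*0.01 + 3.1*0.02 = 22.138 sabins.
ᾱ = 22.138 / 1039.0 = 0.021.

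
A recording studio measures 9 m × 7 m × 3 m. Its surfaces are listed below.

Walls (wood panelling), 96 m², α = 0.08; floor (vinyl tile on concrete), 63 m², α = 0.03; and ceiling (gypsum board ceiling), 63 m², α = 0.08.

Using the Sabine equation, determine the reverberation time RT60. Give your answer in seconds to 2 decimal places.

2.08 sec

Summing Sᵢαᵢ: 7.680 + 1.890 + 5.040 → A = 14.610 sabins.
Room volume: 189 m³.
RT60 = 0.161 · V / A = 0.161 × 189 / 14.610 = 2.08 s.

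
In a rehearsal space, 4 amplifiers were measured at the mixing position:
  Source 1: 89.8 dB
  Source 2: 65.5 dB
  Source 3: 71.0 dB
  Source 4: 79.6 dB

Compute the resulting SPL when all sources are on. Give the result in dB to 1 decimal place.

90.3 dB

Converting to relative power and adding: 10^(89.8/10) + 10^(65.5/10) + 10^(71.0/10) + 10^(79.6/10) = 1.062e+09.
Combined level = 10 log₁₀(1.062e+09) = 90.3 dB.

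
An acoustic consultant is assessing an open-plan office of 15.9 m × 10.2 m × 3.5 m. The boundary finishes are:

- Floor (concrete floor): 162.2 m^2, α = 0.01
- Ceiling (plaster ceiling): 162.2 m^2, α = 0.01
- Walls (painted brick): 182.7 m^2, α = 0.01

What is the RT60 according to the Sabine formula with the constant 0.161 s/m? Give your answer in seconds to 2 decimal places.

18.02 s

Summing Sᵢαᵢ: 1.622 + 1.622 + 1.827 → A = 5.071 sabins.
V = 15.9·10.2·3.5 = 567.63 m³.
RT60 = 0.161 · V / A = 0.161 × 567.63 / 5.071 = 18.02 s.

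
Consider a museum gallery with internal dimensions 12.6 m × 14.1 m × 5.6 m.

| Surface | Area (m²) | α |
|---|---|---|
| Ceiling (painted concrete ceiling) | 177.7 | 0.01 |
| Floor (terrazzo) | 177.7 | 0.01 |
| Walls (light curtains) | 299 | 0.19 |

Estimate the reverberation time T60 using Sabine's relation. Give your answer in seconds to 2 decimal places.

A = Σ Sᵢαᵢ = 177.7*0.01 + 177.7*0.01 + 299*0.19 = 60.364 sabins.
Room volume: 994.896 m³.
T = 0.161 V/A = 0.161·994.896/60.364 = 2.65 s.

2.65 s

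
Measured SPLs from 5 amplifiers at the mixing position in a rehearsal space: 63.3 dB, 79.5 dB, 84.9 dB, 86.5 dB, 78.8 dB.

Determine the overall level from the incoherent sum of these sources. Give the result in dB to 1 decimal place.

89.7 dB

Σ 10^(Lᵢ/10) = 9.228e+08.
Combined level = 10 log₁₀(9.228e+08) = 89.7 dB.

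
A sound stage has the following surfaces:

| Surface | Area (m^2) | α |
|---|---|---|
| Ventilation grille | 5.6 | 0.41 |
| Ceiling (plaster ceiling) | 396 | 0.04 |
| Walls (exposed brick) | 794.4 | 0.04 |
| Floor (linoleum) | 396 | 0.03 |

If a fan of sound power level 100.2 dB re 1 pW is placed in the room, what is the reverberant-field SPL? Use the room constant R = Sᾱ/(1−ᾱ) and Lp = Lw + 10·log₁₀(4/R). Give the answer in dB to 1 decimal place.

88.1 dB

Σ(Sᵢαᵢ) = 5.6·0.41 + 396·0.04 + 794.4·0.04 + 396·0.03 = 61.792; total area S = 1592.0 m^2.
ᾱ = 0.0388, so room constant R = A/(1−ᾱ) = 64.286 m^2.
Lp = Lw + 10 log₁₀(4/R) = 100.2 -12.06 = 88.1 dB.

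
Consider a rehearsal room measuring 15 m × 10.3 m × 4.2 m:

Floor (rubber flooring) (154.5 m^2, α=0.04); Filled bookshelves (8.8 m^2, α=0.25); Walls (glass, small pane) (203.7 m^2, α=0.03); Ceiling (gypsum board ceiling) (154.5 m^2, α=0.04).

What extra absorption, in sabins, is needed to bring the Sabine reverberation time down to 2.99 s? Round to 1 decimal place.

Total absorption A₁ = 154.5*0.04 + 8.8*0.25 + 203.7*0.03 + 154.5*0.04
  = 6.180 + 2.200 + 6.111 + 6.180 = 20.671 m^2 sabins.
Target A₂ = 0.161·648.9/2.99 = 34.941 sabins (V = 648.9 m³).
Additional absorption ΔA = 34.941 − 20.671 = 14.3 sabins.

14.3 sabins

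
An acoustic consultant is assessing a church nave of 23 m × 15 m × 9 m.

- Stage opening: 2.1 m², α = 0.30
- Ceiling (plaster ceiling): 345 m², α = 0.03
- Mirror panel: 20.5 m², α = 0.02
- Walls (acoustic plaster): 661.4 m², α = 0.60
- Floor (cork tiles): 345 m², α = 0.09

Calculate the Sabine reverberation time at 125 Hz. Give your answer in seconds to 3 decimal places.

A = Σ Sᵢαᵢ = 2.1·0.30 + 345·0.03 + 20.5·0.02 + 661.4·0.60 + 345·0.09 = 439.280 sabins.
Room volume: 3105 m³.
Sabine: RT60 = 0.161 × 3105 / 439.280 = 1.138 s.

1.138 seconds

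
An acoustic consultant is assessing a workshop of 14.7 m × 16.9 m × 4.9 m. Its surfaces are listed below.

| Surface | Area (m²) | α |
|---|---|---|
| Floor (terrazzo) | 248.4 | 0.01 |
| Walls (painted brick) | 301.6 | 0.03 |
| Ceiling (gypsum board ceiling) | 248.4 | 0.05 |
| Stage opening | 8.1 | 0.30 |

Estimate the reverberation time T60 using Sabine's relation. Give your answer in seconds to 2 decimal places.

A = Σ Sᵢαᵢ = 248.4·0.01 + 301.6·0.03 + 248.4·0.05 + 8.1·0.30 = 26.382 sabins.
V = 14.7·16.9·4.9 = 1217.307 m³.
RT60 = 0.161 · V / A = 0.161 × 1217.307 / 26.382 = 7.43 s.

7.43 seconds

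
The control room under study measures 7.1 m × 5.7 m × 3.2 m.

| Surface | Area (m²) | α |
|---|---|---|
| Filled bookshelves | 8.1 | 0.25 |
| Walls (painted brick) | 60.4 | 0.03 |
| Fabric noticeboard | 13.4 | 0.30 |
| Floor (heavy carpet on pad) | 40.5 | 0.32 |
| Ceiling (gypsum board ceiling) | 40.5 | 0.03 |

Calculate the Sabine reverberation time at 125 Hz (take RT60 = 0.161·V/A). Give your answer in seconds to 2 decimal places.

Total absorption A = 8.1*0.25 + 60.4*0.03 + 13.4*0.30 + 40.5*0.32 + 40.5*0.03
  = 2.025 + 1.812 + 4.020 + 12.960 + 1.215 = 22.032 m² sabins.
V = 7.1·5.7·3.2 = 129.504 m³.
T = 0.161 V/A = 0.161·129.504/22.032 = 0.95 s.

0.95 s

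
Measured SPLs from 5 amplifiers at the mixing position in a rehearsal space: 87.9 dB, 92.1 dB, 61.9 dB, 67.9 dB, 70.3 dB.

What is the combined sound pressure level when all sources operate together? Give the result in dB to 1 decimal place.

Sum in the linear (power) domain: Σ 10^(Lᵢ/10) = 10^(87.9/10) + 10^(92.1/10) + 10^(61.9/10) + 10^(67.9/10) + 10^(70.3/10) = 2.257e+09.
Combined level = 10 log₁₀(2.257e+09) = 93.5 dB.

93.5 dB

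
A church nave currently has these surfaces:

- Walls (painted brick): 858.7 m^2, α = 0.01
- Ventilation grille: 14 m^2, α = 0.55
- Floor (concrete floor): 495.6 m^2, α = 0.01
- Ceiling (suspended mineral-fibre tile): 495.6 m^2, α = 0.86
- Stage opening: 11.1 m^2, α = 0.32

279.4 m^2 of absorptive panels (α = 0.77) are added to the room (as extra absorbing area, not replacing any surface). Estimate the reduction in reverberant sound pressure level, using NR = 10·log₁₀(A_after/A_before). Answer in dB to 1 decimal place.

1.7 dB

A_before = Σ Sᵢαᵢ = 858.7·0.01 + 14·0.55 + 495.6·0.01 + 495.6·0.86 + 11.1·0.32 = 451.011 sabins.
Added absorption = 279.4 × 0.77 = 215.138 sabins.
A_after = 451.011 + 215.138 = 666.149 sabins.
NR = 10·log₁₀(666.149/451.011) = 1.7 dB.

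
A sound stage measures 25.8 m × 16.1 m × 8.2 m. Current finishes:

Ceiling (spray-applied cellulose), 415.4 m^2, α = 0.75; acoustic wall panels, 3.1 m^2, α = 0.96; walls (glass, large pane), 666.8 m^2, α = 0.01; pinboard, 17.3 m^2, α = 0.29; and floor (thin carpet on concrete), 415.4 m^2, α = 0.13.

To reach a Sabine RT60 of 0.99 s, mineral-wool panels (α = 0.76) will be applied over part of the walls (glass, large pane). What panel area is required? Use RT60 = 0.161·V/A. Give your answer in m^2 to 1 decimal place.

Total absorption A₁ = 415.4×0.75 + 3.1×0.96 + 666.8×0.01 + 17.3×0.29 + 415.4×0.13
  = 311.550 + 2.976 + 6.668 + 5.017 + 54.002 = 380.213 m^2 sabins.
Required A₂ = 0.161·3406.116/0.99 = 553.924 sabins.
Absorption to add: 553.924 − 380.213 = 173.711 sabins.
Net gain per m^2: Δα = 0.76 − 0.01 = 0.75.
Area = ΔA/Δα = 173.711/0.75 = 231.6 m^2.

231.6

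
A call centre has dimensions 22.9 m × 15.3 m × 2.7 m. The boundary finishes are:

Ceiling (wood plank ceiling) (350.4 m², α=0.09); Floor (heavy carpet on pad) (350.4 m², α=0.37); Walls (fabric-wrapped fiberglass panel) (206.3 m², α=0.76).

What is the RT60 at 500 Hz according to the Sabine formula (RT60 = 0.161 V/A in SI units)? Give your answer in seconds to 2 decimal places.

Summing Sᵢαᵢ: 31.536 + 129.648 + 156.788 → A = 317.972 sabins.
Room volume: 945.999 m³.
RT60 = 0.161 · V / A = 0.161 × 945.999 / 317.972 = 0.48 s.

0.48 seconds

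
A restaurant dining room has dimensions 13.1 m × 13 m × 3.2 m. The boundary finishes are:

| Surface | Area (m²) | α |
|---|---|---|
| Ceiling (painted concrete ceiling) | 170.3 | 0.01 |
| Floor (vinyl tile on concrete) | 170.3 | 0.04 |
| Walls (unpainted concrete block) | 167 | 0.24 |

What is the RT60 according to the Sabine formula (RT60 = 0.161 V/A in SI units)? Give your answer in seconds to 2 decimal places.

Total absorption A = 170.3×0.01 + 170.3×0.04 + 167×0.24
  = 1.703 + 6.812 + 40.080 = 48.595 m² sabins.
Room volume: 544.96 m³.
Sabine: RT60 = 0.161 × 544.96 / 48.595 = 1.81 s.

1.81 s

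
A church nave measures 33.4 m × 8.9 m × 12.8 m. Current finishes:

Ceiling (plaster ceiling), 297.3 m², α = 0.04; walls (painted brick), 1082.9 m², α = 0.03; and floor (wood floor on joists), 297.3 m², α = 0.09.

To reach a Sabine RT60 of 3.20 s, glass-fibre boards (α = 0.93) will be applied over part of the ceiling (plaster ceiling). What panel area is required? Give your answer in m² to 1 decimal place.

Summing Sᵢαᵢ: 11.892 + 32.487 + 26.757 → A₁ = 71.136 sabins.
Required A₂ = 0.161·3804.928/3.20 = 191.435 sabins.
Absorption to add: 191.435 − 71.136 = 120.299 sabins.
Each m² of panel replacing the ceiling (plaster ceiling) adds (0.93 − 0.04) = 0.89 sabins.
Panel area = 120.299 / 0.89 = 135.2 m².

135.2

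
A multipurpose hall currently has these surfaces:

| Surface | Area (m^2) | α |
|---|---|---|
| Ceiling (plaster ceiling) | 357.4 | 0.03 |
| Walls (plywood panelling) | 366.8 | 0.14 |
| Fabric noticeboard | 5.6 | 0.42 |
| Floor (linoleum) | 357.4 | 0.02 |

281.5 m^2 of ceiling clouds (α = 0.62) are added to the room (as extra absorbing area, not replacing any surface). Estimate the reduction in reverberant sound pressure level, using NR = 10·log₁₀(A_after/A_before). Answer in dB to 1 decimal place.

A_before = Σ Sᵢαᵢ = 357.4×0.03 + 366.8×0.14 + 5.6×0.42 + 357.4×0.02 = 71.574 sabins.
Treatment contributes 281.5·0.62 = 174.530 sabins.
New total A_after = 246.104 sabins.
Reduction = 10 log₁₀(A_after/A_before) = 10 log₁₀(3.4385) = 5.4 dB.

5.4 dB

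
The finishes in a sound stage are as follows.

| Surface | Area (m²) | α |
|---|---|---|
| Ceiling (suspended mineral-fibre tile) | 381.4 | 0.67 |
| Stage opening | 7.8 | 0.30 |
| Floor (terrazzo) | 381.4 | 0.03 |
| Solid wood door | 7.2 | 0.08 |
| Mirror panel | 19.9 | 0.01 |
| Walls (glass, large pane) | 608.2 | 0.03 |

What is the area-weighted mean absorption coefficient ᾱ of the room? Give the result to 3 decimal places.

0.205

S = Σ Sᵢ = 381.4 + 7.8 + 381.4 + 7.2 + 19.9 + 608.2 = 1405.9 m².
A = 381.4·0.67 + 7.8·0.30 + 381.4·0.03 + 7.2·0.08 + 19.9·0.01 + 608.2·0.03 = 288.341 sabins.
ᾱ = 288.341 / 1405.9 = 0.205.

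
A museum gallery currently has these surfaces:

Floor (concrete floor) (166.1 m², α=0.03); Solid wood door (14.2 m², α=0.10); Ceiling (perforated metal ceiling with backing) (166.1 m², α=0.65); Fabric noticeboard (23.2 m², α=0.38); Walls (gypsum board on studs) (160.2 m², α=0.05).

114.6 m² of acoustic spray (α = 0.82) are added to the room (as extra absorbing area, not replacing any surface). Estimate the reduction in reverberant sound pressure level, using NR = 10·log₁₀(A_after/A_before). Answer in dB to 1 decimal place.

Summing Sᵢαᵢ: 4.983 + 1.420 + 107.965 + 8.816 + 8.010 → A_before = 131.194 sabins.
Treatment contributes 114.6·0.82 = 93.972 sabins.
A_after = 131.194 + 93.972 = 225.166 sabins.
Reduction = 10 log₁₀(A_after/A_before) = 10 log₁₀(1.7163) = 2.3 dB.

2.3 dB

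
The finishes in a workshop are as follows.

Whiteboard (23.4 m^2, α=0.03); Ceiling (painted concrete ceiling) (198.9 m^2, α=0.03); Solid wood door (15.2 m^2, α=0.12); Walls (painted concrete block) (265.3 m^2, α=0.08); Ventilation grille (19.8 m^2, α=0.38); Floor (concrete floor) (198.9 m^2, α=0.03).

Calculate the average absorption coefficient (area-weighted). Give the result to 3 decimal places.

S = Σ Sᵢ = 23.4 + 198.9 + 15.2 + 265.3 + 19.8 + 198.9 = 721.5 m^2.
A = 23.4·0.03 + 198.9·0.03 + 15.2·0.12 + 265.3·0.08 + 19.8·0.38 + 198.9·0.03 = 43.208 sabins.
ᾱ = 43.208 / 721.5 = 0.060.

0.060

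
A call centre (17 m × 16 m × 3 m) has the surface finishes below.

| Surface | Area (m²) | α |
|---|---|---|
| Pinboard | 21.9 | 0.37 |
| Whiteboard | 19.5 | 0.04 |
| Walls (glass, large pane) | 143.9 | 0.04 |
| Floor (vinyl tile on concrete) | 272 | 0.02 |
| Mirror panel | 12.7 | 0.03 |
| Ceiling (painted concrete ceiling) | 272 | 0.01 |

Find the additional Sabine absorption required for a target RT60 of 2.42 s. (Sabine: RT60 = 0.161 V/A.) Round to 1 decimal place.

Total absorption A₁ = 21.9×0.37 + 19.5×0.04 + 143.9×0.04 + 272×0.02 + 12.7×0.03 + 272×0.01
  = 8.103 + 0.780 + 5.756 + 5.440 + 0.381 + 2.720 = 23.180 m² sabins.
V = 816 m³. Required absorption A₂ = 0.161 × 816 / 2.42 = 54.288 sabins.
Shortfall: 54.288 − 23.180 = 31.1 sabins.

31.1 sabins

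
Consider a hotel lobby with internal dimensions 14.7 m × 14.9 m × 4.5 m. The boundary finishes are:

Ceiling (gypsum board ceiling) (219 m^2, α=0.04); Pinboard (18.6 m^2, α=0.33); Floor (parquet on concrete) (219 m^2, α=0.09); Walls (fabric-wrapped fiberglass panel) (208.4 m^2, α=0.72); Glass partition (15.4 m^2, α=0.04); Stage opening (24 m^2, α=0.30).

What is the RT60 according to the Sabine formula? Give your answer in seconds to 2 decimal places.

0.82 s

Equivalent absorption area: A = 219×0.04 + 18.6×0.33 + 219×0.09 + 208.4×0.72 + 15.4×0.04 + 24×0.30 = 192.472 m^2.
V = 14.7·14.9·4.5 = 985.635 m³.
T = 0.161 V/A = 0.161·985.635/192.472 = 0.82 s.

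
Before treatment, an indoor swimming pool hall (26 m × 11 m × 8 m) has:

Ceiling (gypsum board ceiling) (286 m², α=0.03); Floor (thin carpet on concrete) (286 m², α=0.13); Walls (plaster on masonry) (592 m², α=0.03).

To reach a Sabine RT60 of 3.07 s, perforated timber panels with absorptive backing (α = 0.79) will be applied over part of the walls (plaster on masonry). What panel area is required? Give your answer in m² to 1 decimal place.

74.3

Equivalent absorption area: A₁ = 286·0.03 + 286·0.13 + 592·0.03 = 63.520 m².
Required A₂ = 0.161·2288/3.07 = 119.990 sabins.
Absorption to add: 119.990 − 63.520 = 56.470 sabins.
Each m² of panel replacing the walls (plaster on masonry) adds (0.79 − 0.03) = 0.76 sabins.
Panel area = 56.470 / 0.76 = 74.3 m².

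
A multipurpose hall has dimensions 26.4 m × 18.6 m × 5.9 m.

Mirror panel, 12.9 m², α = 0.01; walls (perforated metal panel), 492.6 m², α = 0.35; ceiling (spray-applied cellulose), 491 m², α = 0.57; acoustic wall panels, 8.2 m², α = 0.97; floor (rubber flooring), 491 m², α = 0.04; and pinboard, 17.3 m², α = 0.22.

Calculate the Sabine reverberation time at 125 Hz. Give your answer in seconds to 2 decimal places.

Summing Sᵢαᵢ: 0.129 + 172.410 + 279.870 + 7.954 + 19.640 + 3.806 → A = 483.809 sabins.
Room volume: 2897.136 m³.
T = 0.161 V/A = 0.161·2897.136/483.809 = 0.96 s.

0.96 s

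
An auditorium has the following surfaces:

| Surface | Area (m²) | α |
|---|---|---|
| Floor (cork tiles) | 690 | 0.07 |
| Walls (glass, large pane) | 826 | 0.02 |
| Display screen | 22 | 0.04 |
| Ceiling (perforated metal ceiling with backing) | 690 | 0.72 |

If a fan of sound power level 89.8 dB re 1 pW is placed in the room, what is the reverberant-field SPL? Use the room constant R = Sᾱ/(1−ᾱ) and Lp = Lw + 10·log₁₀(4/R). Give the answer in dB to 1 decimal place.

67.1 dB

Σ(Sᵢαᵢ) = 690·0.07 + 826·0.02 + 22·0.04 + 690·0.72 = 562.500; total area S = 2228.0 m².
ᾱ = 562.500/2228.0 = 0.2525; R = Sᾱ/(1−ᾱ) = 562.500/(1−0.2525) = 752.508 m².
Lp = Lw + 10 log₁₀(4/R) = 89.8 -22.74 = 67.1 dB.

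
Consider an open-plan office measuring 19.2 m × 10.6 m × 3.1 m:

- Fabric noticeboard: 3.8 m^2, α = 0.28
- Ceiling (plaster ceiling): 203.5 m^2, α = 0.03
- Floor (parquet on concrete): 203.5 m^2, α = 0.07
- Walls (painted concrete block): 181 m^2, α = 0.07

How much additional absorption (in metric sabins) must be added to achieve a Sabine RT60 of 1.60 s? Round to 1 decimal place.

29.4 sabins

Total absorption A₁ = 3.8×0.28 + 203.5×0.03 + 203.5×0.07 + 181×0.07
  = 1.064 + 6.105 + 14.245 + 12.670 = 34.084 m^2 sabins.
Target A₂ = 0.161·630.912/1.60 = 63.486 sabins (V = 630.912 m³).
Additional absorption ΔA = 63.486 − 34.084 = 29.4 sabins.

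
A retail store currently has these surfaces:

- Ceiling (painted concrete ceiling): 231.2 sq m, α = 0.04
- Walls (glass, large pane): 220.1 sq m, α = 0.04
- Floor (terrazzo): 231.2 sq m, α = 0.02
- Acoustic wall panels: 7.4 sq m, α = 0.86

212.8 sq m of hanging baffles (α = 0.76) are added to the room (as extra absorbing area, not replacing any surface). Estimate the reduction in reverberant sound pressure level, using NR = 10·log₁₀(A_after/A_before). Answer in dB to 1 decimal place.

8.2 dB

Total absorption A_before = 231.2×0.04 + 220.1×0.04 + 231.2×0.02 + 7.4×0.86
  = 9.248 + 8.804 + 4.624 + 6.364 = 29.040 sq m sabins.
Added absorption = 212.8 × 0.76 = 161.728 sabins.
New total A_after = 190.768 sabins.
NR = 10·log₁₀(190.768/29.040) = 8.2 dB.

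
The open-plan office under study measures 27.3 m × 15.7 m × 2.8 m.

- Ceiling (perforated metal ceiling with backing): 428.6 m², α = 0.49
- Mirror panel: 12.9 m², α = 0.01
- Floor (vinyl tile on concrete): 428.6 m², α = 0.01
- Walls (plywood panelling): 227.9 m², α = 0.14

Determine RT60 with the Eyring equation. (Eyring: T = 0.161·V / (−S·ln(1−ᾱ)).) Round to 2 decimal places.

Total surface area S = 428.6 + 12.9 + 428.6 + 227.9 = 1098.0 m².
Absorption A = 428.6×0.49 + 12.9×0.01 + 428.6×0.01 + 227.9×0.14 = 246.335 sabins.
Mean coefficient ᾱ = A/S = 0.2243.
Eyring denominator: −S ln(1−ᾱ) = 278.880.
V = 27.3 × 15.7 × 2.8 = 1200.108 m³.
RT60 = 0.161 × 1200.108 / 278.880 = 0.69 s.

0.69 seconds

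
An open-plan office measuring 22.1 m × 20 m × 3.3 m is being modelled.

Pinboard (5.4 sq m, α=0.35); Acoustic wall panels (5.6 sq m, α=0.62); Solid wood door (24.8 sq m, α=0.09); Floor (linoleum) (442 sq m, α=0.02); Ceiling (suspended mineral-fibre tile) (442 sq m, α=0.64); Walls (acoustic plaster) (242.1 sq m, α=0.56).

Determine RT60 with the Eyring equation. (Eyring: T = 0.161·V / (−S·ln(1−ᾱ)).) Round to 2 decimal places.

Total surface area S = 5.4 + 5.6 + 24.8 + 442 + 442 + 242.1 = 1161.9 sq m.
Absorption A = 5.4·0.35 + 5.6·0.62 + 24.8·0.09 + 442·0.02 + 442·0.64 + 242.1·0.56 = 434.890 sabins.
ᾱ = 434.890 / 1161.9 = 0.3743.
Eyring denominator: −S ln(1−ᾱ) = 544.797.
V = 22.1 × 20 × 3.3 = 1458.6 m³.
T = 0.161·V/[−S·ln(1−ᾱ)] = 0.161·1458.6/544.797 = 0.43 s.

0.43 sec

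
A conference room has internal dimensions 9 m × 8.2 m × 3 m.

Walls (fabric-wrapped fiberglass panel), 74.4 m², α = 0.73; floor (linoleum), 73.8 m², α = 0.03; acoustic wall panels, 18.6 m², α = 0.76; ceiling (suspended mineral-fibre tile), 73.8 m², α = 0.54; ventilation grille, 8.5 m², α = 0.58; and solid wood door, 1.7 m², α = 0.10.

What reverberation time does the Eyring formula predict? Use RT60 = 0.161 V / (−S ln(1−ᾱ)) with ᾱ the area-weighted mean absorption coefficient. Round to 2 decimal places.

Total surface area S = 74.4 + 73.8 + 18.6 + 73.8 + 8.5 + 1.7 = 250.8 m².
Absorption A = 74.4×0.73 + 73.8×0.03 + 18.6×0.76 + 73.8×0.54 + 8.5×0.58 + 1.7×0.10 = 115.614 sabins.
ᾱ = 115.614 / 250.8 = 0.4610.
Eyring denominator: −S ln(1−ᾱ) = 155.004.
V = 9 × 8.2 × 3 = 221.4 m³.
T = 0.161·V/[−S·ln(1−ᾱ)] = 0.161·221.4/155.004 = 0.23 s.

0.23 s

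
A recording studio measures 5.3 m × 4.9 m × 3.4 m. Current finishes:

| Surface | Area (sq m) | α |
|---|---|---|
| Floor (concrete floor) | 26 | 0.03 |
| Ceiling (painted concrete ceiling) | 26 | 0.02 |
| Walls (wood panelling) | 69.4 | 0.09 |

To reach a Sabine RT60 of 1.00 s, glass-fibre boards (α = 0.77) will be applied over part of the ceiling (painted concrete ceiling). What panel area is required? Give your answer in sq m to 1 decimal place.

8.9

Total absorption A₁ = 26*0.03 + 26*0.02 + 69.4*0.09
  = 0.780 + 0.520 + 6.246 = 7.546 sq m sabins.
V = 88.298 m³. Target absorption A₂ = 0.161 × 88.298 / 1.00 = 14.216 sabins.
ΔA needed = 14.216 − 7.546 = 6.670 sabins.
Net gain per sq m: Δα = 0.77 − 0.02 = 0.75.
Panel area = 6.670 / 0.75 = 8.9 sq m.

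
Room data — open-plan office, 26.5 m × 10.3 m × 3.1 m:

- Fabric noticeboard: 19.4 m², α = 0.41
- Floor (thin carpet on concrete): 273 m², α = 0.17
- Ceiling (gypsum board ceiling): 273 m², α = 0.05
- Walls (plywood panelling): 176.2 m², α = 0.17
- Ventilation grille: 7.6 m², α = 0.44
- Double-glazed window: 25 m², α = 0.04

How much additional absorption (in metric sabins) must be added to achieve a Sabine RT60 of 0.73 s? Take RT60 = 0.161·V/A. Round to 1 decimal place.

84.3 sabins

Summing Sᵢαᵢ: 7.954 + 46.410 + 13.650 + 29.954 + 3.344 + 1.000 → A₁ = 102.312 sabins.
Target A₂ = 0.161·846.145/0.73 = 186.616 sabins (V = 846.145 m³).
Additional absorption ΔA = 186.616 − 102.312 = 84.3 sabins.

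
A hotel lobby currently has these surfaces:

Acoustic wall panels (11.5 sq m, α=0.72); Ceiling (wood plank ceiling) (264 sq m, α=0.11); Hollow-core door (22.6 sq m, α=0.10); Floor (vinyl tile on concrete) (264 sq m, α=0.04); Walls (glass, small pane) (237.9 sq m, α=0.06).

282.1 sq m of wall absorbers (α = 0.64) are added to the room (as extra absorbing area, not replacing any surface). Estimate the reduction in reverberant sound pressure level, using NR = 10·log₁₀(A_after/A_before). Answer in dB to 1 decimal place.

5.8 dB

Total absorption A_before = 11.5×0.72 + 264×0.11 + 22.6×0.10 + 264×0.04 + 237.9×0.06
  = 8.280 + 29.040 + 2.260 + 10.560 + 14.274 = 64.414 sq m sabins.
Treatment contributes 282.1·0.64 = 180.544 sabins.
New total A_after = 244.958 sabins.
NR = 10·log₁₀(244.958/64.414) = 5.8 dB.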